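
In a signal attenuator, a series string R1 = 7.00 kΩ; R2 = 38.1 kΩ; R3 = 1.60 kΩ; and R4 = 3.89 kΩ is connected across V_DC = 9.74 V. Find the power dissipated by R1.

ΣR = 50.59 kΩ → I = 9.74/50.59 = 0.1925 mA.
P(R1) = I²·R1 = (0.1925)² × 7.00 = 0.2595 mW.

P ≈ 0.259 mW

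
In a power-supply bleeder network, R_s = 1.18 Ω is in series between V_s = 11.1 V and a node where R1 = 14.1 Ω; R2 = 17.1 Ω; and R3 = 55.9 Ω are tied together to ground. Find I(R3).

I ≈ 0.169 A

Combine the parallel branches: R_p = (1/14.1 + 1/17.1 + 1/55.9)⁻¹ = 6.789 Ω.
Node voltage V_A = V_s · R_p/(R_s + R_p) = 11.1 × 0.8519 = 9.456 V.
Branch current I = V_A/R3 = 9.456/55.9 = 0.1692 A.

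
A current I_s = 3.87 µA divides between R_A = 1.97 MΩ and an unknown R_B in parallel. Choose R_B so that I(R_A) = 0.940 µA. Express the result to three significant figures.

Two-branch current divider: I_A = I_s · R_B/(R_A + R_B).
0.940/3.87 = R_B/(R_A + R_B) → R_B = R_A · (0.2429)/(1 − 0.2429) = 1.97 × 0.3208 = 0.6320 MΩ.

R_B ≈ 0.632 MΩ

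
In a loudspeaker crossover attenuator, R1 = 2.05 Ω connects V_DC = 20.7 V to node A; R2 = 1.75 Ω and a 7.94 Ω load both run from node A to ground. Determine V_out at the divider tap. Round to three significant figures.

The load sits in parallel with R2, giving an effective lower resistance R2' = R2·R_L/(R2+R_L) = 1.434 Ω.
Voltage divider with the loaded lower leg: V_out = 20.7 × 1.434/(2.05 + 1.434) = 20.7 × 0.4116 = 8.520 V.

V_out ≈ 8.52 V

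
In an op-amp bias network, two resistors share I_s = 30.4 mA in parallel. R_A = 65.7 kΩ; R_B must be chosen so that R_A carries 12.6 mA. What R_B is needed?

In a two-way split, I_A/I_s = R_B/(R_A + R_B).
With f = 0.4145, R_B = R_A · f/(1−f) = 65.7 × 0.7079 = 46.51 kΩ.

R_B ≈ 46.5 kΩ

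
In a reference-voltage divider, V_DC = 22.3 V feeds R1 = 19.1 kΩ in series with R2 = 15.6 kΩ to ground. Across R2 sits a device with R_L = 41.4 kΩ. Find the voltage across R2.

V_out ≈ 8.30 V

First combine the lower leg with the load: R2 ‖ R_L = 11.33 kΩ.
Then V_out = V_DC · R2'/(R1 + R2') = 22.3 × 11.33/30.43 = 8.303 V.
(Unloaded it would be 10.0 V; the load pulls it down.)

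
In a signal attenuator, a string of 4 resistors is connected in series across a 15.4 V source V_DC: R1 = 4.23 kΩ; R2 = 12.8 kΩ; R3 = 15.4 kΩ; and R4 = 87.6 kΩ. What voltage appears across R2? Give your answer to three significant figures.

V ≈ 1.64 V

Series total: ΣR = 4.23 + 12.8 + 15.4 + 87.6 = 120.0 kΩ.
By the voltage-divider rule, V = 15.4 × 12.80/120.0 = 1.642 V.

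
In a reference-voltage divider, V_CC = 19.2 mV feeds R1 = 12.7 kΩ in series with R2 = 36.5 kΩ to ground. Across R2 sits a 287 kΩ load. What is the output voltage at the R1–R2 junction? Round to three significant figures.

V_out ≈ 13.8 mV

R2 ‖ R_L = (36.5 × 287)/(36.5 + 287) = 32.38 kΩ.
Then V_out = V_CC · R2'/(R1 + R2') = 19.2 × 32.38/45.08 = 13.79 mV.
(Unloaded it would be 14.2 mV; the load pulls it down.)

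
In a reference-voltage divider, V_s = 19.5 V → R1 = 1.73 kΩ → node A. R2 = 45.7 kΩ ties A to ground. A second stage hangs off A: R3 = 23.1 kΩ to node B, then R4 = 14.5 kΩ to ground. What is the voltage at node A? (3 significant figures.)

The second stage (R3 + R4 = 37.60 kΩ) loads node A in parallel with R2.
Effective lower resistance at A: R2 ‖ 37.60 = 20.63 kΩ.
So V_A = 19.5 × 0.9226 = 17.99 V.

V_A ≈ 18.0 V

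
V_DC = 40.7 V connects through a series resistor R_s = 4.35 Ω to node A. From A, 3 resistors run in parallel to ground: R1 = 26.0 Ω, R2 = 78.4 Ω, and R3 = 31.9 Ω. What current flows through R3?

Equivalent of the parallel group: R_p = 12.11 Ω.
Node voltage V_A = V_DC · R_p/(R_s + R_p) = 40.7 × 0.7358 = 29.95 V.
I(R3) = V_A / R3 = 29.95/31.9 = 0.9387 A.
(Check via current divider: I_total = 2.472 A; share G_k/ΣG = 0.3797 → same result.)

I ≈ 0.939 A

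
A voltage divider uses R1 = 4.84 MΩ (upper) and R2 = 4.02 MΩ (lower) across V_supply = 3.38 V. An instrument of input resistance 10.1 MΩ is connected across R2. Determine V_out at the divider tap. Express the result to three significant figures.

V_out ≈ 1.26 V

First combine the lower leg with the load: R2 ‖ R_L = 2.875 MΩ.
Now apply the divider: V_out = 3.38 × 0.3727 = 1.260 V.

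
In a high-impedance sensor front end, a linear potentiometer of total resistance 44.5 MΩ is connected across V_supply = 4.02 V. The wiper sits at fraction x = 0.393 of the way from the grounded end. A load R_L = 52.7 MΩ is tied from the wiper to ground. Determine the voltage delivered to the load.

Split the track: R_lower = x·R_p = 17.49 MΩ, R_upper = (1−x)·R_p = 27.01 MΩ.
R_L loads the lower segment: effective lower R = 13.13 MΩ.
V_out = 4.02 × 13.13/(27.01 + 13.13) = 1.315 V.
(Unloaded: V_out = x·V_supply = 1.58 V.)

V_out ≈ 1.31 V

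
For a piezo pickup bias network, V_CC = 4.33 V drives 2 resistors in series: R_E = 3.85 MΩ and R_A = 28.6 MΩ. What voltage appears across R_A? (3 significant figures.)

V ≈ 3.82 V

Total series resistance ΣR = 3.85 + 28.6 = 32.45 MΩ.
By the voltage-divider rule, V = 4.33 × 28.60/32.45 = 3.816 V.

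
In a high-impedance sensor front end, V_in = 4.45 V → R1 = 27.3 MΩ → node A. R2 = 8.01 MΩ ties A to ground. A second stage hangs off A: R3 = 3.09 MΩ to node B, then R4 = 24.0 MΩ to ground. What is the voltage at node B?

The second stage (R3 + R4 = 27.09 MΩ) loads node A in parallel with R2.
Effective lower resistance at A: R2 ‖ 27.09 = 6.182 MΩ.
First divider: V_A = V_in · 6.182/(27.3 + 6.182) = 0.8216 V.
Stage 2 is unloaded, so V_B = V_A · R4/(R3+R4) = 0.8216 × 24.0/27.09 = 0.7279 V.

V_B ≈ 0.728 V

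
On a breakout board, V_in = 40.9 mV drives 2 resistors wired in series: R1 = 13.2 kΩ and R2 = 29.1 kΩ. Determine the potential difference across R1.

V ≈ 12.8 mV

Series total: ΣR = 13.2 + 29.1 = 42.30 kΩ.
V = V_in · R/ΣR = 40.9 × 0.3121 = 12.76 mV.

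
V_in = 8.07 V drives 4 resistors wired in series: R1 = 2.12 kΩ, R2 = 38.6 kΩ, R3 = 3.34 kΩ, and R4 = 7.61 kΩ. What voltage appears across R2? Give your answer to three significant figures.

Series total: ΣR = 2.12 + 38.6 + 3.34 + 7.61 = 51.67 kΩ.
Voltage divider: V = V_in · (38.60 / 51.67) = 8.07 × 0.7470 = 6.029 V.

V ≈ 6.03 V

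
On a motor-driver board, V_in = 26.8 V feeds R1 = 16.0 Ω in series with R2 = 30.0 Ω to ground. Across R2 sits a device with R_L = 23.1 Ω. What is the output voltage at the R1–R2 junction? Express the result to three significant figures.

R2 ‖ R_L = (30.0 × 23.1)/(30.0 + 23.1) = 13.05 Ω.
Now apply the divider: V_out = 26.8 × 0.4492 = 12.04 V.
(Unloaded it would be 17.5 V; the load pulls it down.)

V_out ≈ 12.0 V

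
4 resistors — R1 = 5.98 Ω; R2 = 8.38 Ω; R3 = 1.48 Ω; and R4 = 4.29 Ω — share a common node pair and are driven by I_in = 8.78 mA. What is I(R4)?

ΣG = 1/5.98 + 1/8.38 + 1/1.48 + 1/4.29 = 1.195.
R4 takes the fraction G_k/ΣG = 0.2331/1.195 = 0.1950, so I = 8.78 × 0.1950 = 1.712 mA.

I ≈ 1.71 mA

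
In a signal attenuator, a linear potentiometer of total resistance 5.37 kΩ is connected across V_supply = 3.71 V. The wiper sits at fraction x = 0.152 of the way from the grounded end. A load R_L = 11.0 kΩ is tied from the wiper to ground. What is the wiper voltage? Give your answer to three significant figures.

The pot divides into 4.554 kΩ above the wiper and 0.8162 kΩ below.
Lower segment in parallel with the load: 0.8162 ‖ 11.0 = 0.7599 kΩ.
V_out = 3.71 × 0.7599/(4.554 + 0.7599) = 0.5305 V.

V_out ≈ 0.531 V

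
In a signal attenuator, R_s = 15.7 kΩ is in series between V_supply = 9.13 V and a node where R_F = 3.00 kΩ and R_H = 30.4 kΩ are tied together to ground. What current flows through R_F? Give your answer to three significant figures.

Parallel bank: R_p = 1/(1/3.00 + 1/30.4) = 2.731 kΩ.
Node voltage V_A = V_supply · R_p/(R_s + R_p) = 9.13 × 0.1482 = 1.353 V.
I(R_F) = V_A / R_F = 1.353/3.00 = 0.4509 mA.

I ≈ 0.451 mA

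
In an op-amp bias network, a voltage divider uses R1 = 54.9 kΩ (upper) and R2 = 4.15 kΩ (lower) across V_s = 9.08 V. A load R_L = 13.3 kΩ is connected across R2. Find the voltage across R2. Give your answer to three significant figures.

V_out ≈ 0.495 V

R2 ‖ R_L = (4.15 × 13.3)/(4.15 + 13.3) = 3.163 kΩ.
Now apply the divider: V_out = 9.08 × 0.05448 = 0.4946 V.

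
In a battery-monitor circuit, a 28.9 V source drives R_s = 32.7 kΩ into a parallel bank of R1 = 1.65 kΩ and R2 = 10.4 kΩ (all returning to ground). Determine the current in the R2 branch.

Equivalent of the parallel group: R_p = 1.424 kΩ.
V_A = 28.9 × 1.424/34.12 = 1.206 V.
Branch current I = V_A/R2 = 1.206/10.4 = 0.1160 mA.

I ≈ 0.116 mA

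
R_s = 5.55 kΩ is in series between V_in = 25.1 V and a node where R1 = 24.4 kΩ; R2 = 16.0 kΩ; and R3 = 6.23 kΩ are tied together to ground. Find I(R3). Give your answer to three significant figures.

I ≈ 1.63 mA

Parallel bank: R_p = 1/(1/24.4 + 1/16.0 + 1/6.23) = 3.788 kΩ.
V_A by voltage divider: V_A = 25.1 × 3.788/(5.55 + 3.788) = 10.18 V.
I(R3) = V_A / R3 = 10.18/6.23 = 1.634 mA.
(Check via current divider: I_total = 2.688 mA; share G_k/ΣG = 0.6080 → same result.)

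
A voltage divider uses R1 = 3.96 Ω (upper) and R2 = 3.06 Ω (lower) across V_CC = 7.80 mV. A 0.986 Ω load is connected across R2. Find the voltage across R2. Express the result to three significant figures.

V_out ≈ 1.24 mV

First combine the lower leg with the load: R2 ‖ R_L = 0.7457 Ω.
Then V_out = V_CC · R2'/(R1 + R2') = 7.80 × 0.7457/4.706 = 1.236 mV.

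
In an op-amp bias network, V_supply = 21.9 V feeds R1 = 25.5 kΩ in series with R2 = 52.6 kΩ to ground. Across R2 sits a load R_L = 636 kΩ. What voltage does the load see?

V_out ≈ 14.4 V

First combine the lower leg with the load: R2 ‖ R_L = 48.58 kΩ.
Voltage divider with the loaded lower leg: V_out = 21.9 × 48.58/(25.5 + 48.58) = 21.9 × 0.6558 = 14.36 V.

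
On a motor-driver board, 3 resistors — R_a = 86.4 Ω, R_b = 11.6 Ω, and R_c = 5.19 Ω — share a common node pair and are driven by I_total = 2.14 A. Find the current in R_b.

I ≈ 0.635 A

Conductances: ΣG = 1/86.4 + 1/11.6 + 1/5.19 = 0.2905 (1/Ω).
By the current-divider rule, I = I_total · G_k/ΣG = 2.14 × 0.2968 = 0.6351 A.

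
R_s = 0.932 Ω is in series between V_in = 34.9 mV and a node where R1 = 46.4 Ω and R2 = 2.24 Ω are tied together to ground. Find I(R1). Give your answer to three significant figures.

Equivalent of the parallel group: R_p = 2.137 Ω.
V_A by voltage divider: V_A = 34.9 × 2.137/(0.932 + 2.137) = 24.30 mV.
I(R1) = V_A / R1 = 24.30/46.4 = 0.5237 mA.

I ≈ 0.524 mA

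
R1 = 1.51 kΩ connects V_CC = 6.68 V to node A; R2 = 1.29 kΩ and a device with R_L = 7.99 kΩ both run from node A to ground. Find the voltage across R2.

V_out ≈ 2.83 V

R2 ‖ R_L = (1.29 × 7.99)/(1.29 + 7.99) = 1.111 kΩ.
Then V_out = V_CC · R2'/(R1 + R2') = 6.68 × 1.111/2.621 = 2.831 V.
(Unloaded it would be 3.08 V; the load pulls it down.)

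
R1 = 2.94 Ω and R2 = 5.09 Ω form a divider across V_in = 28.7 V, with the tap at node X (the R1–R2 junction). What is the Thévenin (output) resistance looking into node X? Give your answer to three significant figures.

Zeroing V_in shorts the top of R1 to ground, so R_th = R1 ‖ R2 = 1.864 Ω.

R_th ≈ 1.86 Ω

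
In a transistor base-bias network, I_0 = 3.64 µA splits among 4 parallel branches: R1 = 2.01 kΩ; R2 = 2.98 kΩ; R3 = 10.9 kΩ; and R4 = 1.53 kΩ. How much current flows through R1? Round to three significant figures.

Total conductance ΣG = 1/2.01 + 1/2.98 + 1/10.9 + 1/1.53 = 1.578 (units of 1/kΩ).
By the current-divider rule, I = I_0 · G_k/ΣG = 3.64 × 0.3152 = 1.147 µA.

I ≈ 1.15 µA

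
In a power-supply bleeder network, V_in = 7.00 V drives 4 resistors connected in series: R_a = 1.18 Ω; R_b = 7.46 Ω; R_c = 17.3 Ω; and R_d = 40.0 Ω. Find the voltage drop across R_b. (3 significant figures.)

Series total: ΣR = 1.18 + 7.46 + 17.3 + 40.0 = 65.94 Ω.
V = V_in · R/ΣR = 7.00 × 0.1131 = 0.7919 V.

V ≈ 0.792 V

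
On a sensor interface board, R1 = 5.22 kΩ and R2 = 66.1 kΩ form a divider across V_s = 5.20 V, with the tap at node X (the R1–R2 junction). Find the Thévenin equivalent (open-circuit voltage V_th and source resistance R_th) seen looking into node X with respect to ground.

V_th ≈ 4.82 V, R_th ≈ 4.84 kΩ

With X open, the divider is unloaded: V_th = 5.20 × 66.1/71.32 = 4.819 V.
With V_s suppressed (replaced by a short), R_th = R1 ‖ R2 = (5.220 × 66.1)/(5.220 + 66.1) = 4.838 kΩ.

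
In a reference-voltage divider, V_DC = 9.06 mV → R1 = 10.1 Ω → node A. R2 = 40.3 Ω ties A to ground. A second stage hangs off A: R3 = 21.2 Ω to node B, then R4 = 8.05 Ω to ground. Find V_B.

V_B ≈ 1.56 mV

Looking into the second stage from A: R3 + R4 = 29.25 Ω appears in parallel with R2.
R2 ‖ (R3+R4) = 16.95 Ω.
So V_A = 9.06 × 0.6266 = 5.677 mV.
Then the unloaded second divider: V_B = V_A × R4/(R3+R4) = 5.677 × 0.2752 = 1.562 mV.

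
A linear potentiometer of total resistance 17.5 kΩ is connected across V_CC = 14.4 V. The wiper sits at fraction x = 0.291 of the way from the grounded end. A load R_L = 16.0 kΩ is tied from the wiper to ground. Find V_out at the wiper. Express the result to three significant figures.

Split the track: R_lower = x·R_p = 5.092 kΩ, R_upper = (1−x)·R_p = 12.41 kΩ.
(x·R_p) ‖ R_L = 3.863 kΩ.
Then V_out = V_CC · 3.863/(12.41 + 3.863) = 3.419 V.

V_out ≈ 3.42 V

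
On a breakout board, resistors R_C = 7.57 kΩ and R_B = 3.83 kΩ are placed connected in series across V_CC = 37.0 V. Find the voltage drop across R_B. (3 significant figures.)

V ≈ 12.4 V

Series total: ΣR = 7.57 + 3.83 = 11.40 kΩ.
V = V_CC · R/ΣR = 37.0 × 0.3360 = 12.43 V.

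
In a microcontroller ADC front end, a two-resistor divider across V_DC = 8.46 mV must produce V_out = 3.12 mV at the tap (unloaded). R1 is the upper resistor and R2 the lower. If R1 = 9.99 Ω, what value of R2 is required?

The divider ratio is R2/(R1+R2) = 3.12/8.46 = 0.3688.
Rearranging, R2 = R1·k/(1−k) = 9.99 × 0.5843 = 5.837 Ω.

R2 ≈ 5.84 Ω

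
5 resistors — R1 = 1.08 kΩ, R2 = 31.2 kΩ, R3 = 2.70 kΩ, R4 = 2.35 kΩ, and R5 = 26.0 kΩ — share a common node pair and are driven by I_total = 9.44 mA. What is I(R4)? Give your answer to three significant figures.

Total conductance ΣG = 1/1.08 + 1/31.2 + 1/2.70 + 1/2.35 + 1/26.0 = 1.792 (units of 1/kΩ).
By the current-divider rule, I = I_total · G_k/ΣG = 9.44 × 0.2374 = 2.241 mA.

I ≈ 2.24 mA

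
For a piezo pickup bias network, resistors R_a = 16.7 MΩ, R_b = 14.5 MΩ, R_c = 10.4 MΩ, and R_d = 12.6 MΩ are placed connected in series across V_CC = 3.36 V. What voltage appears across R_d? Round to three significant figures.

Series total: ΣR = 16.7 + 14.5 + 10.4 + 12.6 = 54.20 MΩ.
V = V_CC · R/ΣR = 3.36 × 0.2325 = 0.7811 V.

V ≈ 0.781 V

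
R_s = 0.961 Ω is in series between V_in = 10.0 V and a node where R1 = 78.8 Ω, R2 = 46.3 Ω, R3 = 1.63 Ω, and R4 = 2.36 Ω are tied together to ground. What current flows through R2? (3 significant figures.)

Equivalent of the parallel group: R_p = 0.9333 Ω.
V_A by voltage divider: V_A = 10.0 × 0.9333/(0.961 + 0.9333) = 4.927 V.
I(R2) = V_A / R2 = 4.927/46.3 = 0.1064 A.
(Check via current divider: I_total = 5.279 A; share G_k/ΣG = 0.02016 → same result.)

I ≈ 0.106 A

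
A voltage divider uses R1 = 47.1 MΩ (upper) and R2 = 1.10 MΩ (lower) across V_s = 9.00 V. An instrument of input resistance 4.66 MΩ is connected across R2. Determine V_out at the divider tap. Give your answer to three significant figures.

V_out ≈ 0.167 V

First combine the lower leg with the load: R2 ‖ R_L = 0.8899 MΩ.
Now apply the divider: V_out = 9.00 × 0.01854 = 0.1669 V.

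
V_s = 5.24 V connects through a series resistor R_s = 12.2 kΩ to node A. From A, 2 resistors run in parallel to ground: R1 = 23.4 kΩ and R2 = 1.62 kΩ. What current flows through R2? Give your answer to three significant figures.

I ≈ 0.357 mA

Equivalent of the parallel group: R_p = 1.515 kΩ.
V_A by voltage divider: V_A = 5.24 × 1.515/(12.2 + 1.515) = 0.5789 V.
I(R2) = V_A / R2 = 0.5789/1.62 = 0.3573 mA.
(Equivalently: I_total = 0.3821 mA, then current-divider fraction G_k/ΣG = 0.9353.)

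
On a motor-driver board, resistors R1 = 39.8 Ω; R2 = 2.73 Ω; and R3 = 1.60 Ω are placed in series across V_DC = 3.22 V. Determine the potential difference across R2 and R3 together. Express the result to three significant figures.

Total series resistance ΣR = 39.8 + 2.73 + 1.60 = 44.13 Ω.
R_{R2..R3} = 2.73 + 1.60 = 4.330 Ω.
V = V_DC · R/ΣR = 3.22 × 0.09812 = 0.3159 V.

V ≈ 0.316 V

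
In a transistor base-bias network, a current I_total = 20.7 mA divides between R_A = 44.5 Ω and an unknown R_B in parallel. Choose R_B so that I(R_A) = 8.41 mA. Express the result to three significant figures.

The fraction through R_A equals R_B/(R_A+R_B).
With f = 0.4063, R_B = R_A · f/(1−f) = 44.5 × 0.6843 = 30.45 Ω.

R_B ≈ 30.5 Ω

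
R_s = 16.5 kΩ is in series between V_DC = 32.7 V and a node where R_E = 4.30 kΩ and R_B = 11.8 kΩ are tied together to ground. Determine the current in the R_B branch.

Equivalent of the parallel group: R_p = 3.152 kΩ.
Node voltage V_A = V_DC · R_p/(R_s + R_p) = 32.7 × 0.1604 = 5.244 V.
Branch current I = V_A/R_B = 5.244/11.8 = 0.4444 mA.

I ≈ 0.444 mA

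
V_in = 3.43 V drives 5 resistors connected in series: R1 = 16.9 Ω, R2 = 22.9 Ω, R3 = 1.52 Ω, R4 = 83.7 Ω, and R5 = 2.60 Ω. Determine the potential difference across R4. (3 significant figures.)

V ≈ 2.25 V

ΣR = 16.9 + 22.9 + 1.52 + 83.7 + 2.60 = 127.6 Ω.
By the voltage-divider rule, V = 3.43 × 83.70/127.6 = 2.250 V.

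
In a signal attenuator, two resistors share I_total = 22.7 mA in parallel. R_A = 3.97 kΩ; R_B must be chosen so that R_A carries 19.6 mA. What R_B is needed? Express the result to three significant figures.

R_B ≈ 25.1 kΩ

The fraction through R_A equals R_B/(R_A+R_B).
19.6/22.7 = R_B/(R_A + R_B) → R_B = R_A · (0.8634)/(1 − 0.8634) = 3.97 × 6.323 = 25.10 kΩ.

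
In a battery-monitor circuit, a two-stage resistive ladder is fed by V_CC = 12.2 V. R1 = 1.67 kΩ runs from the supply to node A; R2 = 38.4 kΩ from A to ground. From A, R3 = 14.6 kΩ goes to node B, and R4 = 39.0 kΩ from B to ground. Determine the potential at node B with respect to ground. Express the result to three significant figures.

V_B ≈ 8.26 V

Looking into the second stage from A: R3 + R4 = 53.60 kΩ appears in parallel with R2.
Effective lower resistance at A: R2 ‖ 53.60 = 22.37 kΩ.
First divider: V_A = V_CC · 22.37/(1.67 + 22.37) = 11.35 V.
Then the unloaded second divider: V_B = V_A × R4/(R3+R4) = 11.35 × 0.7276 = 8.260 V.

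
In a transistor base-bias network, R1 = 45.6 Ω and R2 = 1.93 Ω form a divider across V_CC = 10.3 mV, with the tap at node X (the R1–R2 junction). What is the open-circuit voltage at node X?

V_th ≈ 0.418 mV

With X open, the divider is unloaded: V_th = 10.3 × 1.93/47.53 = 0.4182 mV.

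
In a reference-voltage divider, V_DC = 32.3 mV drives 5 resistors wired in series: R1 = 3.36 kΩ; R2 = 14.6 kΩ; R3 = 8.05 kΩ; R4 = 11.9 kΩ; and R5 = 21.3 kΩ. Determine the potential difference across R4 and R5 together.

Series total: ΣR = 3.36 + 14.6 + 8.05 + 11.9 + 21.3 = 59.21 kΩ.
R_{R4..R5} = 11.9 + 21.3 = 33.20 kΩ.
By the voltage-divider rule, V = 32.3 × 33.20/59.21 = 18.11 mV.

V ≈ 18.1 mV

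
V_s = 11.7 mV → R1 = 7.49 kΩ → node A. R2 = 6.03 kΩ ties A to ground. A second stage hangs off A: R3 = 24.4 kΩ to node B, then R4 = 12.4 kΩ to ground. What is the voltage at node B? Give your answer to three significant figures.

Node A sees R2 in parallel with the series input of stage 2, R3 + R4 = 36.80 kΩ.
Effective lower resistance at A: R2 ‖ 36.80 = 5.181 kΩ.
So V_A = 11.7 × 0.4089 = 4.784 mV.
Stage 2 is unloaded, so V_B = V_A · R4/(R3+R4) = 4.784 × 12.4/36.80 = 1.612 mV.

V_B ≈ 1.61 mV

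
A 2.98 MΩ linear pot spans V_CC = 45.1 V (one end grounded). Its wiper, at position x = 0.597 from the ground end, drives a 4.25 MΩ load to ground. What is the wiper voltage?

V_out ≈ 23.0 V

The pot divides into 1.201 MΩ above the wiper and 1.779 MΩ below.
R_L loads the lower segment: effective lower R = 1.254 MΩ.
Then V_out = V_CC · 1.254/(1.201 + 1.254) = 23.04 V.
(Unloaded: V_out = x·V_CC = 26.9 V.)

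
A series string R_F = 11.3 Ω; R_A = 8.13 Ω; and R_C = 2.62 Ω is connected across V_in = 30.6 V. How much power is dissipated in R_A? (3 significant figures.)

ΣR = 22.05 Ω → I = 30.6/22.05 = 1.388 A.
P = I²R = 1.926 × 8.13 = 15.66 W.

P ≈ 15.7 W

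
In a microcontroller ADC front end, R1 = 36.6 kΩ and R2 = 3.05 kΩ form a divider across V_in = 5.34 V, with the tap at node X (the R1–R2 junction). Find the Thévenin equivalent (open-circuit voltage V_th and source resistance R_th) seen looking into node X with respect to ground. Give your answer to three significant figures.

Open-circuit (no load on X): V_th = V_in · R2/(R1 + R2) = 5.34 × 3.05/(36.60 + 3.05) = 0.4108 V.
Looking into X with the source shorted: R_th = R1·R2/(R1+R2) = 36.60 × 3.05/39.65 = 2.815 kΩ.

V_th ≈ 0.411 V, R_th ≈ 2.82 kΩ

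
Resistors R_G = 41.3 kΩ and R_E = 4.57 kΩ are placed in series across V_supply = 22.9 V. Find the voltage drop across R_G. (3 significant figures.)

Total series resistance ΣR = 41.3 + 4.57 = 45.87 kΩ.
By the voltage-divider rule, V = 22.9 × 41.30/45.87 = 20.62 V.

V ≈ 20.6 V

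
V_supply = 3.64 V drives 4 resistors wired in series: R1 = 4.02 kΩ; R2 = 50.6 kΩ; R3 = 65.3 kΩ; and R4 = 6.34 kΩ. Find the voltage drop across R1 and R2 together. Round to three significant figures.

ΣR = 4.02 + 50.6 + 65.3 + 6.34 = 126.3 kΩ.
R_{R1..R2} = 4.02 + 50.6 = 54.62 kΩ.
By the voltage-divider rule, V = 3.64 × 54.62/126.3 = 1.575 V.

V ≈ 1.57 V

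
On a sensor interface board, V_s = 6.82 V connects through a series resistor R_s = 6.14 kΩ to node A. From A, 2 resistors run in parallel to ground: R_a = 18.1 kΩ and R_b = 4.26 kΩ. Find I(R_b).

Combine the parallel branches: R_p = (1/18.1 + 1/4.26)⁻¹ = 3.448 kΩ.
Node voltage V_A = V_s · R_p/(R_s + R_p) = 6.82 × 0.3596 = 2.453 V.
I(R_b) = V_A / R_b = 2.453/4.26 = 0.5758 mA.
(Check via current divider: I_total = 0.7113 mA; share G_k/ΣG = 0.8095 → same result.)

I ≈ 0.576 mA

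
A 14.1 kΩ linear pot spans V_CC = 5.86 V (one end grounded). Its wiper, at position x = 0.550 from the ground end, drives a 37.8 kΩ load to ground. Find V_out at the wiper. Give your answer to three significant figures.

V_out ≈ 2.95 V

Lower segment x·R_p = 7.755 kΩ; upper segment (1−x)·R_p = 6.345 kΩ.
(x·R_p) ‖ R_L = 6.435 kΩ.
Loaded-divider output: V_out = 5.86 × 0.5035 = 2.951 V.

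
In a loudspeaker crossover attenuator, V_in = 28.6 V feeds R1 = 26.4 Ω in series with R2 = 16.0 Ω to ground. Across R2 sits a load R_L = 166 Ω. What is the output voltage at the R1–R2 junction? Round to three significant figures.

V_out ≈ 10.2 V

R2 ‖ R_L = (16.0 × 166)/(16.0 + 166) = 14.59 Ω.
Now apply the divider: V_out = 28.6 × 0.3560 = 10.18 V.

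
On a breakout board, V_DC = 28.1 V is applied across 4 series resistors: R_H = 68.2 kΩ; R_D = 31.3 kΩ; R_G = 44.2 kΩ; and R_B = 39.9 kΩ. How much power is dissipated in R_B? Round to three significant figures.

The common current is I = 28.1/183.6 = 0.1531 mA.
P(R_B) = I²·R_B = (0.1531)² × 39.9 = 0.9346 mW.

P ≈ 0.935 mW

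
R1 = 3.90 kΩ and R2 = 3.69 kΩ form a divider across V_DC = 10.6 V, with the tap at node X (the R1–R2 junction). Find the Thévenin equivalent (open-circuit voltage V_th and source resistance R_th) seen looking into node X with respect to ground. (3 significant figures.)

V_th ≈ 5.15 V, R_th ≈ 1.90 kΩ

Open-circuit (no load on X): V_th = V_DC · R2/(R1 + R2) = 10.6 × 3.69/(3.900 + 3.69) = 5.153 V.
Zeroing V_DC shorts the top of R1 to ground, so R_th = R1 ‖ R2 = 1.896 kΩ.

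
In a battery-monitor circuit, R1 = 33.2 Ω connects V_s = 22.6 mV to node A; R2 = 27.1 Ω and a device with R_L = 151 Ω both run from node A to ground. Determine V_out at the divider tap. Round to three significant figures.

First combine the lower leg with the load: R2 ‖ R_L = 22.98 Ω.
Then V_out = V_s · R2'/(R1 + R2') = 22.6 × 22.98/56.18 = 9.244 mV.
(Unloaded it would be 10.2 mV; the load pulls it down.)

V_out ≈ 9.24 mV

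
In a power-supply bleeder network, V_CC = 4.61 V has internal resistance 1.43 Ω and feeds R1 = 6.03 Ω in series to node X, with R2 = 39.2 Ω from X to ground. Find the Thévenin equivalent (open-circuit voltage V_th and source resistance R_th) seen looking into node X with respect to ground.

R1' = 1.43 + 6.03 = 7.460 Ω (source resistance + R1).
V_th is the unloaded tap voltage: V_CC · R2/(R1'+R2) = 4.61 × 0.8401 = 3.873 V.
With V_CC suppressed (replaced by a short), R_th = R1' ‖ R2 = (7.460 × 39.2)/(7.460 + 39.2) = 6.267 Ω.

V_th ≈ 3.87 V, R_th ≈ 6.27 Ω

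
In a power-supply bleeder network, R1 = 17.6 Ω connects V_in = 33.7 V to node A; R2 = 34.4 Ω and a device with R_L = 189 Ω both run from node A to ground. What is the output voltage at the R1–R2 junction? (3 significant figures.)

R2 ‖ R_L = (34.4 × 189)/(34.4 + 189) = 29.10 Ω.
Now apply the divider: V_out = 33.7 × 0.6232 = 21.00 V.

V_out ≈ 21.0 V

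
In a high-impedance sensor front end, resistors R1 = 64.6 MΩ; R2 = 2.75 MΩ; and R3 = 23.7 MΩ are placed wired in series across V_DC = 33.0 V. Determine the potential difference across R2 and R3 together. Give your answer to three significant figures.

V ≈ 9.59 V

Total series resistance ΣR = 64.6 + 2.75 + 23.7 = 91.05 MΩ.
R_{R2..R3} = 2.75 + 23.7 = 26.45 MΩ.
V = V_DC · R/ΣR = 33.0 × 0.2905 = 9.586 V.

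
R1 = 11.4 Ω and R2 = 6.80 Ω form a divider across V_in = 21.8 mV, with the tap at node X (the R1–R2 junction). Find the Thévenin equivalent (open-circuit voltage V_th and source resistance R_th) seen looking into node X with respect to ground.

V_th ≈ 8.15 mV, R_th ≈ 4.26 Ω

With X open, the divider is unloaded: V_th = 21.8 × 6.80/18.20 = 8.145 mV.
Zeroing V_in shorts the top of R1 to ground, so R_th = R1 ‖ R2 = 4.259 Ω.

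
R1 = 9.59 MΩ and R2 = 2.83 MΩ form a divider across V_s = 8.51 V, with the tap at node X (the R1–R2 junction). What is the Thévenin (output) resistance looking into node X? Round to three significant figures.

Looking into X with the source shorted: R_th = R1·R2/(R1+R2) = 9.590 × 2.83/12.42 = 2.185 MΩ.

R_th ≈ 2.19 MΩ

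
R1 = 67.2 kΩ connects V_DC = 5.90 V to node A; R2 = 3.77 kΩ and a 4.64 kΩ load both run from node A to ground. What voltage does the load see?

V_out ≈ 0.177 V

The load sits in parallel with R2, giving an effective lower resistance R2' = R2·R_L/(R2+R_L) = 2.080 kΩ.
Voltage divider with the loaded lower leg: V_out = 5.90 × 2.080/(67.2 + 2.080) = 5.90 × 0.03002 = 0.1771 V.
(Unloaded it would be 0.313 V; the load pulls it down.)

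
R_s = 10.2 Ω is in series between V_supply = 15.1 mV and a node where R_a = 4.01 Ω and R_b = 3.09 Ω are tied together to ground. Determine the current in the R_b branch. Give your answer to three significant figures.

Combine the parallel branches: R_p = (1/4.01 + 1/3.09)⁻¹ = 1.745 Ω.
Node voltage V_A = V_supply · R_p/(R_s + R_p) = 15.1 × 0.1461 = 2.206 mV.
Branch current I = V_A/R_b = 2.206/3.09 = 0.7140 mA.
(Equivalently: I_total = 1.264 mA, then current-divider fraction G_k/ΣG = 0.5648.)

I ≈ 0.714 mA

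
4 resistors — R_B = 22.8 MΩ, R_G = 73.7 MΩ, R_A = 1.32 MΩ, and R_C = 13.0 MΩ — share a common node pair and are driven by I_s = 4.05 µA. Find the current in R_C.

Total conductance ΣG = 1/22.8 + 1/73.7 + 1/1.32 + 1/13.0 = 0.8919 (units of 1/MΩ).
Current divider: I(R_C) = I_s · G_k/ΣG = 4.05 × (0.07692/0.8919) = 4.05 × 0.08624 = 0.3493 µA.

I ≈ 0.349 µA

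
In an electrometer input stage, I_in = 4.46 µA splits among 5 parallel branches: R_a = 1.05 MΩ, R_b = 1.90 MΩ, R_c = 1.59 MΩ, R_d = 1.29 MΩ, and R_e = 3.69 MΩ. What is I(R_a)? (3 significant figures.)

Total conductance ΣG = 1/1.05 + 1/1.90 + 1/1.59 + 1/1.29 + 1/3.69 = 3.154 (units of 1/MΩ).
Current divider: I(R_a) = I_in · G_k/ΣG = 4.46 × (0.9524/3.154) = 4.46 × 0.3020 = 1.347 µA.

I ≈ 1.35 µA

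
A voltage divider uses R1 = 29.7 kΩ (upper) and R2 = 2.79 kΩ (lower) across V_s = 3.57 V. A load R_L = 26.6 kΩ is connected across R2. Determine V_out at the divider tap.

First combine the lower leg with the load: R2 ‖ R_L = 2.525 kΩ.
Voltage divider with the loaded lower leg: V_out = 3.57 × 2.525/(29.7 + 2.525) = 3.57 × 0.07836 = 0.2797 V.
(Unloaded it would be 0.307 V; the load pulls it down.)

V_out ≈ 0.280 V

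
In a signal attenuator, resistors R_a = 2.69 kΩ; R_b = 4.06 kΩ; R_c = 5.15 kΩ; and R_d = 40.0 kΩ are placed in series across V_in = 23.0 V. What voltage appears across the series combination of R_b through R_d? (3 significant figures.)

Total series resistance ΣR = 2.69 + 4.06 + 5.15 + 40.0 = 51.90 kΩ.
R_{R_b..R_d} = 4.06 + 5.15 + 40.0 = 49.21 kΩ.
Voltage divider: V = V_in · (49.21 / 51.90) = 23.0 × 0.9482 = 21.81 V.

V ≈ 21.8 V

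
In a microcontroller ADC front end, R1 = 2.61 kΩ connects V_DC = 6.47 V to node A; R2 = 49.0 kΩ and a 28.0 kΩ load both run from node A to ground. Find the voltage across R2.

V_out ≈ 5.64 V

First combine the lower leg with the load: R2 ‖ R_L = 17.82 kΩ.
Voltage divider with the loaded lower leg: V_out = 6.47 × 17.82/(2.61 + 17.82) = 6.47 × 0.8722 = 5.643 V.
(Unloaded it would be 6.14 V; the load pulls it down.)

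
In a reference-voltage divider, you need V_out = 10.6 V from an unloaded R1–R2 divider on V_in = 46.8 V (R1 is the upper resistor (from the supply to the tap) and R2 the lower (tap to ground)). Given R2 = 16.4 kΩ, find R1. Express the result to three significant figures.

The divider ratio is R2/(R1+R2) = 10.6/46.8 = 0.2265.
Rearranging, R1 = R2·(1−k)/k = 16.4 × 3.415 = 56.01 kΩ.

R1 ≈ 56.0 kΩ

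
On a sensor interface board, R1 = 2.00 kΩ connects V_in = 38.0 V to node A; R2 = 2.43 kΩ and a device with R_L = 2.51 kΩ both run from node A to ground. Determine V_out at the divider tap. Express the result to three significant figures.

R2 ‖ R_L = (2.43 × 2.51)/(2.43 + 2.51) = 1.235 kΩ.
Now apply the divider: V_out = 38.0 × 0.3817 = 14.50 V.

V_out ≈ 14.5 V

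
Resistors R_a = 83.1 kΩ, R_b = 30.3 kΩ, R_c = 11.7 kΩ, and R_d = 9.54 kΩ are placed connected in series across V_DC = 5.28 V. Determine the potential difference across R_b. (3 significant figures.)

V ≈ 1.19 V

ΣR = 83.1 + 30.3 + 11.7 + 9.54 = 134.6 kΩ.
By the voltage-divider rule, V = 5.28 × 30.30/134.6 = 1.188 V.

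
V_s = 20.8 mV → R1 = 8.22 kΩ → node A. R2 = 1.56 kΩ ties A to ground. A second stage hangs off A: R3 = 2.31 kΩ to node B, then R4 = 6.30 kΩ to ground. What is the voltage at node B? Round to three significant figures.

V_B ≈ 2.11 mV

The second stage (R3 + R4 = 8.610 kΩ) loads node A in parallel with R2.
Effective lower resistance at A: R2 ‖ 8.610 = 1.321 kΩ.
First divider: V_A = V_s · 1.321/(8.22 + 1.321) = 2.879 mV.
V_B = V_A × 0.7317 = 2.107 mV.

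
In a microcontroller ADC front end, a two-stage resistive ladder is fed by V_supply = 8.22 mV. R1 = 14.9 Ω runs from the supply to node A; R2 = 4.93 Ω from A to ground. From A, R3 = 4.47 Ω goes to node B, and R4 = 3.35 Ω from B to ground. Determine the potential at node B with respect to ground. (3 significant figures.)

V_B ≈ 0.594 mV

The second stage (R3 + R4 = 7.820 Ω) loads node A in parallel with R2.
Effective lower resistance at A: R2 ‖ 7.820 = 3.024 Ω.
V_A = 8.22 × 3.024/(14.9 + 3.024) = 1.387 mV.
V_B = V_A × 0.4284 = 0.5941 mV.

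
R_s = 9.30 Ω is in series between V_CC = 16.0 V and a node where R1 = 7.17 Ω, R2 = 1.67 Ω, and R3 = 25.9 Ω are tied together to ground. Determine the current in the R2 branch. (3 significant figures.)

I ≈ 1.16 A

Equivalent of the parallel group: R_p = 1.287 Ω.
V_A by voltage divider: V_A = 16.0 × 1.287/(9.30 + 1.287) = 1.945 V.
Branch current I = V_A/R2 = 1.945/1.67 = 1.165 A.
(Equivalently: I_total = 1.511 A, then current-divider fraction G_k/ΣG = 0.7708.)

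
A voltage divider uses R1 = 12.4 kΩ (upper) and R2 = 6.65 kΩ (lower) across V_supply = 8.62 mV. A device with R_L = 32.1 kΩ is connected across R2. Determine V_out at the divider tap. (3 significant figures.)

R2 ‖ R_L = (6.65 × 32.1)/(6.65 + 32.1) = 5.509 kΩ.
Then V_out = V_supply · R2'/(R1 + R2') = 8.62 × 5.509/17.91 = 2.652 mV.
(Unloaded it would be 3.01 mV; the load pulls it down.)

V_out ≈ 2.65 mV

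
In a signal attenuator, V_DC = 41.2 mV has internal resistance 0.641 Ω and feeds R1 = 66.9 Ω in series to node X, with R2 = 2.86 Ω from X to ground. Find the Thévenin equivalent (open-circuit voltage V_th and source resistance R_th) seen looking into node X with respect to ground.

R1' = 0.641 + 66.9 = 67.54 Ω (source resistance + R1).
Open-circuit (no load on X): V_th = V_DC · R2/(R1' + R2) = 41.2 × 2.86/(67.54 + 2.86) = 1.674 mV.
With V_DC suppressed (replaced by a short), R_th = R1' ‖ R2 = (67.54 × 2.86)/(67.54 + 2.86) = 2.744 Ω.

V_th ≈ 1.67 mV, R_th ≈ 2.74 Ω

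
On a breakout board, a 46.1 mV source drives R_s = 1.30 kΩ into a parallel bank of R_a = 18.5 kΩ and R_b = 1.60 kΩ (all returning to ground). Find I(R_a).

Parallel bank: R_p = 1/(1/18.5 + 1/1.60) = 1.473 kΩ.
Node voltage V_A = V_in · R_p/(R_s + R_p) = 46.1 × 0.5311 = 24.49 mV.
Branch current I = V_A/R_a = 24.49/18.5 = 1.324 µA.

I ≈ 1.32 µA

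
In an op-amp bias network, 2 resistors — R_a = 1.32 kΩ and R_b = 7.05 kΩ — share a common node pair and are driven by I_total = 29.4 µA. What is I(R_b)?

With just two branches, the current splits inversely with resistance.
So I = 29.4 × 1.32/8.370 = 4.637 µA.

I ≈ 4.64 µA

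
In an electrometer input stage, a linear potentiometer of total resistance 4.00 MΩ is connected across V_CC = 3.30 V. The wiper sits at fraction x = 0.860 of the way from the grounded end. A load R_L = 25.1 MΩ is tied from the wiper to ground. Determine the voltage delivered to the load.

V_out ≈ 2.78 V

The pot divides into 0.5600 MΩ above the wiper and 3.440 MΩ below.
Lower segment in parallel with the load: 3.440 ‖ 25.1 = 3.025 MΩ.
V_out = 3.30 × 3.025/(0.5600 + 3.025) = 2.785 V.
(Unloaded: V_out = x·V_CC = 2.84 V.)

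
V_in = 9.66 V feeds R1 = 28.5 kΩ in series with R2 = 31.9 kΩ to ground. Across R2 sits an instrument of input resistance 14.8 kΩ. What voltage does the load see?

V_out ≈ 2.53 V

R2 ‖ R_L = (31.9 × 14.8)/(31.9 + 14.8) = 10.11 kΩ.
Now apply the divider: V_out = 9.66 × 0.2618 = 2.529 V.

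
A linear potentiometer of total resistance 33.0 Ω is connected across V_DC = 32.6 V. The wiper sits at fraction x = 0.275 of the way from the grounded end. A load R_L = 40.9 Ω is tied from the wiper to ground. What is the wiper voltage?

The pot divides into 23.93 Ω above the wiper and 9.075 Ω below.
(x·R_p) ‖ R_L = 7.427 Ω.
Then V_out = V_DC · 7.427/(23.93 + 7.427) = 7.723 V.
(Unloaded: V_out = x·V_DC = 8.97 V.)

V_out ≈ 7.72 V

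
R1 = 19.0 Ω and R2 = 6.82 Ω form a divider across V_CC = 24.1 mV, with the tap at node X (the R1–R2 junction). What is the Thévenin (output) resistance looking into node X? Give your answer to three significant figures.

R_th ≈ 5.02 Ω

Looking into X with the source shorted: R_th = R1·R2/(R1+R2) = 19.00 × 6.82/25.82 = 5.019 Ω.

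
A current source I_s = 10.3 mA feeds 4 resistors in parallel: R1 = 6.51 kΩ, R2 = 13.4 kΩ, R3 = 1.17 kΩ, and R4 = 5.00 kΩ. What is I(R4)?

Conductances: ΣG = 1/6.51 + 1/13.4 + 1/1.17 + 1/5.00 = 1.283 (1/kΩ).
By the current-divider rule, I = I_s · G_k/ΣG = 10.3 × 0.1559 = 1.606 mA.

I ≈ 1.61 mA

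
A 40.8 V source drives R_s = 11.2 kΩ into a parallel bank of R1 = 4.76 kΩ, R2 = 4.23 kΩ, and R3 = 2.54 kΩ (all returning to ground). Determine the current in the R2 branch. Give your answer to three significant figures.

I ≈ 0.927 mA

Combine the parallel branches: R_p = (1/4.76 + 1/4.23 + 1/2.54)⁻¹ = 1.190 kΩ.
V_A = 40.8 × 1.190/12.39 = 3.919 V.
Branch current I = V_A/R2 = 3.919/4.23 = 0.9265 mA.
(Equivalently: I_total = 3.293 mA, then current-divider fraction G_k/ΣG = 0.2814.)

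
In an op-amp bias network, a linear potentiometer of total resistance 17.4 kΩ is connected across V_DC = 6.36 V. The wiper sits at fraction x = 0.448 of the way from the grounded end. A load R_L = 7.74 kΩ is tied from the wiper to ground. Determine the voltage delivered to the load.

V_out ≈ 1.83 V

Split the track: R_lower = x·R_p = 7.795 kΩ, R_upper = (1−x)·R_p = 9.605 kΩ.
R_L loads the lower segment: effective lower R = 3.884 kΩ.
Loaded-divider output: V_out = 6.36 × 0.2879 = 1.831 V.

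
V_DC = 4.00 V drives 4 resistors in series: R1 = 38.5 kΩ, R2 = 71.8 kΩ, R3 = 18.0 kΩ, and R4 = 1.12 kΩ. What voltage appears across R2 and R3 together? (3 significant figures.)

Series total: ΣR = 38.5 + 71.8 + 18.0 + 1.12 = 129.4 kΩ.
R_{R2..R3} = 71.8 + 18.0 = 89.80 kΩ.
V = V_DC · R/ΣR = 4.00 × 0.6939 = 2.775 V.

V ≈ 2.78 V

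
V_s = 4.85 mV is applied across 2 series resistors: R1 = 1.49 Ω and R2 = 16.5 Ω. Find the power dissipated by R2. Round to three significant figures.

The common current is I = 4.85/17.99 = 0.2696 mA.
P(R2) = I²·R2 = (0.2696)² × 16.5 = 1.199 µW.

P ≈ 1.20 µW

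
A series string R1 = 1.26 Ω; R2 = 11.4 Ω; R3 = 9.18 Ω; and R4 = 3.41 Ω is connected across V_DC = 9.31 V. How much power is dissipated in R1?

P ≈ 0.171 W

ΣR = 25.25 Ω → I = 9.31/25.25 = 0.3687 A.
P = I²R = 0.1359 × 1.26 = 0.1713 W.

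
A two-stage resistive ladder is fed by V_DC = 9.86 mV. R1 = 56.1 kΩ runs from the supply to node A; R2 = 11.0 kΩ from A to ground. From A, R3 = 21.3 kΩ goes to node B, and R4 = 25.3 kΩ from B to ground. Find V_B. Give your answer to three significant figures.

Looking into the second stage from A: R3 + R4 = 46.60 kΩ appears in parallel with R2.
R2 ‖ (R3+R4) = 8.899 kΩ.
V_A = 9.86 × 8.899/(56.1 + 8.899) = 1.350 mV.
Then the unloaded second divider: V_B = V_A × R4/(R3+R4) = 1.350 × 0.5429 = 0.7329 mV.

V_B ≈ 0.733 mV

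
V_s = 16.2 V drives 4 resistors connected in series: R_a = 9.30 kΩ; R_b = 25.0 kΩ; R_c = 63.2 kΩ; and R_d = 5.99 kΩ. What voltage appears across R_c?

ΣR = 9.30 + 25.0 + 63.2 + 5.99 = 103.5 kΩ.
V = V_s · R/ΣR = 16.2 × 0.6107 = 9.893 V.

V ≈ 9.89 V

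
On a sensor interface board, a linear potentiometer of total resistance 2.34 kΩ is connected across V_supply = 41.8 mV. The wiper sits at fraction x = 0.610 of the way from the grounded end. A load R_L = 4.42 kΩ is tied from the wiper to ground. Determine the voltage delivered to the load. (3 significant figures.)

V_out ≈ 22.6 mV

The pot divides into 0.9126 kΩ above the wiper and 1.427 kΩ below.
(x·R_p) ‖ R_L = 1.079 kΩ.
Then V_out = V_supply · 1.079/(0.9126 + 1.079) = 22.65 mV.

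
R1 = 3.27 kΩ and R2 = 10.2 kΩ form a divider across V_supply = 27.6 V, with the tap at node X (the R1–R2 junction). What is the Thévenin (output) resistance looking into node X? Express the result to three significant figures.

Zeroing V_supply shorts the top of R1 to ground, so R_th = R1 ‖ R2 = 2.476 kΩ.

R_th ≈ 2.48 kΩ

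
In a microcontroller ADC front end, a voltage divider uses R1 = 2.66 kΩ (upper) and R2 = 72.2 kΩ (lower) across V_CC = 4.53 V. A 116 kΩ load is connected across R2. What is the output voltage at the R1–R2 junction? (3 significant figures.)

V_out ≈ 4.27 V

First combine the lower leg with the load: R2 ‖ R_L = 44.50 kΩ.
Then V_out = V_CC · R2'/(R1 + R2') = 4.53 × 44.50/47.16 = 4.274 V.
(Unloaded it would be 4.37 V; the load pulls it down.)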